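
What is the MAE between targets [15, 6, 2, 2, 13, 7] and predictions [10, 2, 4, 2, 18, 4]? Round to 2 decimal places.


Absolute errors: [5, 4, 2, 0, 5, 3]
Sum of absolute errors = 19
MAE = 19 / 6 = 3.17

3.17


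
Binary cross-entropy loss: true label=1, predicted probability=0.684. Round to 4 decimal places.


For y=1: Loss = -log(p)
= -log(0.684)
= -(-0.3798)
= 0.3798

0.3798


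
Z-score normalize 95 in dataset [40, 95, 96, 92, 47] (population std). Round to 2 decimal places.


Mean = (40 + 95 + 96 + 92 + 47) / 5 = 74.0
Variance = sum((x_i - mean)^2) / n = 626.8
Std = sqrt(626.8) = 25.036
Z = (x - mean) / std
= (95 - 74.0) / 25.036
= 21.0 / 25.036
= 0.84

0.84


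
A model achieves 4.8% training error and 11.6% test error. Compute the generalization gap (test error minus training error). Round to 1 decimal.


Generalization gap = test_error - train_error
= 11.6 - 4.8
= 6.8%
A moderate gap.

6.8


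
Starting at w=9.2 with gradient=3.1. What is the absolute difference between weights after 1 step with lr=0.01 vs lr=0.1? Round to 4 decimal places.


With lr=0.01: w_new = 9.2 - 0.01 * 3.1 = 9.169
With lr=0.1: w_new = 9.2 - 0.1 * 3.1 = 8.89
Absolute difference = |9.169 - 8.89|
= 0.2790

0.2790


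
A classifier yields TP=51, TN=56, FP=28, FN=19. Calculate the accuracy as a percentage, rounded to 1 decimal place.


Accuracy = (TP + TN) / (TP + TN + FP + FN) * 100
= (51 + 56) / (51 + 56 + 28 + 19)
= 107 / 154
= 0.6948
= 69.5%

69.5


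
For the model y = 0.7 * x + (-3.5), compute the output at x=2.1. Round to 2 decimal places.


y = 0.7 * 2.1 + (-3.5)
= 1.47 + (-3.5)
= -2.03

-2.03


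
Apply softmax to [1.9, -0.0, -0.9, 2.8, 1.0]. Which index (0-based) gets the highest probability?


Softmax is a monotonic transformation, so it preserves the argmax.
We need to find the index of the maximum logit.
Index 0: 1.9
Index 1: -0.0
Index 2: -0.9
Index 3: 2.8
Index 4: 1.0
Maximum logit = 2.8 at index 3

3


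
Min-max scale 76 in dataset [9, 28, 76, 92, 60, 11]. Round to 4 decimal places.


Min = 9, Max = 92
Range = 92 - 9 = 83
Scaled = (x - min) / (max - min)
= (76 - 9) / 83
= 67 / 83
= 0.8072

0.8072


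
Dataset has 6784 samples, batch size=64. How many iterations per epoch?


Iterations per epoch = dataset_size / batch_size
= 6784 / 64
= 106

106


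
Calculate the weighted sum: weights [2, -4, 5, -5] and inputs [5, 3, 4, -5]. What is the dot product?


Element-wise products:
2 * 5 = 10
-4 * 3 = -12
5 * 4 = 20
-5 * -5 = 25
Sum = 10 + -12 + 20 + 25
= 43

43


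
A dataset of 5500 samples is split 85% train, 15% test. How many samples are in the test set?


Train samples = 5500 * 85% = 4675
Test samples = 5500 - 4675
= 825

825


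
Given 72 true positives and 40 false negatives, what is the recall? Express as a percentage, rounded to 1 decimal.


Recall = TP / (TP + FN) * 100
= 72 / (72 + 40)
= 72 / 112
= 0.6429
= 64.3%

64.3


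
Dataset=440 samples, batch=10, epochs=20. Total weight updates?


Iterations per epoch = 440 / 10 = 44
Total updates = iterations_per_epoch * epochs
= 44 * 20
= 880

880


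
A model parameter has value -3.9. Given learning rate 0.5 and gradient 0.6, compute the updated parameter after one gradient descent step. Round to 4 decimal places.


w_new = w_old - lr * gradient
= -3.9 - 0.5 * 0.6
= -3.9 - (0.3)
= -4.2000

-4.2000


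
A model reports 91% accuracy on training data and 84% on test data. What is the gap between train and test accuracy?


Gap = train_accuracy - test_accuracy
= 91 - 84
= 7%
This moderate gap may indicate mild overfitting.

7


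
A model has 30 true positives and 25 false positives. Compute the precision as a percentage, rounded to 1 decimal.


Precision = TP / (TP + FP) * 100
= 30 / (30 + 25)
= 30 / 55
= 0.5455
= 54.5%

54.5


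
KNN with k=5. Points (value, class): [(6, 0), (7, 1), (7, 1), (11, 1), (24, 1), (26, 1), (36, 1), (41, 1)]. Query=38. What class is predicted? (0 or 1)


Distances from query 38:
Point 36 (class 1): distance = 2
Point 41 (class 1): distance = 3
Point 26 (class 1): distance = 12
Point 24 (class 1): distance = 14
Point 11 (class 1): distance = 27
K=5 nearest neighbors: classes = [1, 1, 1, 1, 1]
Votes for class 1: 5 / 5
Majority vote => class 1

1


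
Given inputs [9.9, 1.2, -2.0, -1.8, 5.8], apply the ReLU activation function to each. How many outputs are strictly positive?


ReLU(x) = max(0, x) for each element:
ReLU(9.9) = 9.9
ReLU(1.2) = 1.2
ReLU(-2.0) = 0
ReLU(-1.8) = 0
ReLU(5.8) = 5.8
Active neurons (>0): 3

3


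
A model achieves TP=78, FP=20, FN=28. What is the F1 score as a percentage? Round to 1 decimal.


Precision = TP / (TP + FP) = 78 / 98 = 0.7959
Recall = TP / (TP + FN) = 78 / 106 = 0.7358
F1 = 2 * P * R / (P + R)
= 2 * 0.7959 * 0.7358 / (0.7959 + 0.7358)
= 1.1714 / 1.5318
= 0.7647
As percentage: 76.5%

76.5


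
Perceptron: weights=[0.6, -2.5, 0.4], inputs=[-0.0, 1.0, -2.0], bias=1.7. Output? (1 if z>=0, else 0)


z = w . x + b
= 0.6*-0.0 + -2.5*1.0 + 0.4*-2.0 + 1.7
= -0.0 + -2.5 + -0.8 + 1.7
= -3.3 + 1.7
= -1.6
Since z = -1.6 < 0, output = 0

0


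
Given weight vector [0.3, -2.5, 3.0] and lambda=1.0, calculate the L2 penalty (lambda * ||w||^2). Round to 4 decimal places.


Squaring each weight:
0.3^2 = 0.09
(-2.5)^2 = 6.25
3.0^2 = 9.0
Sum of squares = 15.34
Penalty = 1.0 * 15.34 = 15.3400

15.3400


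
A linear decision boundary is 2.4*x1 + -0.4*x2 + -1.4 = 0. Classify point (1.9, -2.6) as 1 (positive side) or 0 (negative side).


Compute 2.4 * 1.9 + -0.4 * -2.6 + -1.4
= 4.56 + 1.04 + -1.4
= 4.2
Since 4.2 >= 0, the point is on the positive side.

1


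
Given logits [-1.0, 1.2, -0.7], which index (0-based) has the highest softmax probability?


Softmax is a monotonic transformation, so it preserves the argmax.
We need to find the index of the maximum logit.
Index 0: -1.0
Index 1: 1.2
Index 2: -0.7
Maximum logit = 1.2 at index 1

1


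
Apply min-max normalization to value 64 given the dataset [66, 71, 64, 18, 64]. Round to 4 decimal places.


Min = 18, Max = 71
Range = 71 - 18 = 53
Scaled = (x - min) / (max - min)
= (64 - 18) / 53
= 46 / 53
= 0.8679

0.8679


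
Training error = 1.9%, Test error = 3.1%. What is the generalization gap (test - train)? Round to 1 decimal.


Generalization gap = test_error - train_error
= 3.1 - 1.9
= 1.2%
A small gap suggests good generalization.

1.2


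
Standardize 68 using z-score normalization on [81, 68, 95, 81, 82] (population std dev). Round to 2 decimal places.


Mean = (81 + 68 + 95 + 81 + 82) / 5 = 81.4
Variance = sum((x_i - mean)^2) / n = 73.04
Std = sqrt(73.04) = 8.5463
Z = (x - mean) / std
= (68 - 81.4) / 8.5463
= -13.4 / 8.5463
= -1.57

-1.57


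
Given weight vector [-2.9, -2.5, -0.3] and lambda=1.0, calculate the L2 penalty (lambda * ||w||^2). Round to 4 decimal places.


Squaring each weight:
(-2.9)^2 = 8.41
(-2.5)^2 = 6.25
(-0.3)^2 = 0.09
Sum of squares = 14.75
Penalty = 1.0 * 14.75 = 14.7500

14.7500


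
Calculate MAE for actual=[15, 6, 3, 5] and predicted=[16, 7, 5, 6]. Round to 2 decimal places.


Absolute errors: [1, 1, 2, 1]
Sum of absolute errors = 5
MAE = 5 / 4 = 1.25

1.25


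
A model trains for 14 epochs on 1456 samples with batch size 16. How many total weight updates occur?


Iterations per epoch = 1456 / 16 = 91
Total updates = iterations_per_epoch * epochs
= 91 * 14
= 1274

1274


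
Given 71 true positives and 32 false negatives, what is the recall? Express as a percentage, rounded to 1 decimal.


Recall = TP / (TP + FN) * 100
= 71 / (71 + 32)
= 71 / 103
= 0.6893
= 68.9%

68.9


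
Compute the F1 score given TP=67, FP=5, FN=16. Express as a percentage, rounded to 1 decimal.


Precision = TP / (TP + FP) = 67 / 72 = 0.9306
Recall = TP / (TP + FN) = 67 / 83 = 0.8072
F1 = 2 * P * R / (P + R)
= 2 * 0.9306 * 0.8072 / (0.9306 + 0.8072)
= 1.5023 / 1.7378
= 0.8645
As percentage: 86.5%

86.5


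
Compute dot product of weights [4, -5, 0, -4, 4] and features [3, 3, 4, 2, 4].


Element-wise products:
4 * 3 = 12
-5 * 3 = -15
0 * 4 = 0
-4 * 2 = -8
4 * 4 = 16
Sum = 12 + -15 + 0 + -8 + 16
= 5

5


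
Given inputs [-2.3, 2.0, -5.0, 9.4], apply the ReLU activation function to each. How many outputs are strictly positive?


ReLU(x) = max(0, x) for each element:
ReLU(-2.3) = 0
ReLU(2.0) = 2.0
ReLU(-5.0) = 0
ReLU(9.4) = 9.4
Active neurons (>0): 2

2


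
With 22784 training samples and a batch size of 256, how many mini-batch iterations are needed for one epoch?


Iterations per epoch = dataset_size / batch_size
= 22784 / 256
= 89

89


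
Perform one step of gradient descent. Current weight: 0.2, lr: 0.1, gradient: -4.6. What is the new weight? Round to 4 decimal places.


w_new = w_old - lr * gradient
= 0.2 - 0.1 * -4.6
= 0.2 - (-0.46)
= 0.6600

0.6600


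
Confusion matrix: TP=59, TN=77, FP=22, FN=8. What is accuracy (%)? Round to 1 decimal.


Accuracy = (TP + TN) / (TP + TN + FP + FN) * 100
= (59 + 77) / (59 + 77 + 22 + 8)
= 136 / 166
= 0.8193
= 81.9%

81.9


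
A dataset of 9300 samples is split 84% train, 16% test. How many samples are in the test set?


Train samples = 9300 * 84% = 7812
Test samples = 9300 - 7812
= 1488

1488


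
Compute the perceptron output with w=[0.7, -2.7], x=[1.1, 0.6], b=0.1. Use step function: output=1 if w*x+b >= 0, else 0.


z = w . x + b
= 0.7*1.1 + -2.7*0.6 + 0.1
= 0.77 + -1.62 + 0.1
= -0.85 + 0.1
= -0.75
Since z = -0.75 < 0, output = 0

0


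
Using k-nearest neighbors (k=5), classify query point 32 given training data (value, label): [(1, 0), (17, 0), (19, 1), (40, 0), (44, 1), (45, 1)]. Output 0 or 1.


Distances from query 32:
Point 40 (class 0): distance = 8
Point 44 (class 1): distance = 12
Point 19 (class 1): distance = 13
Point 45 (class 1): distance = 13
Point 17 (class 0): distance = 15
K=5 nearest neighbors: classes = [0, 1, 1, 1, 0]
Votes for class 1: 3 / 5
Majority vote => class 1

1


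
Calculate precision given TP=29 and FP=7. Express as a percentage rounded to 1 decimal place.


Precision = TP / (TP + FP) * 100
= 29 / (29 + 7)
= 29 / 36
= 0.8056
= 80.6%

80.6


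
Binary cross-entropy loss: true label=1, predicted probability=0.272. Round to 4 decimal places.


For y=1: Loss = -log(p)
= -log(0.272)
= -(-1.302)
= 1.3020

1.3020


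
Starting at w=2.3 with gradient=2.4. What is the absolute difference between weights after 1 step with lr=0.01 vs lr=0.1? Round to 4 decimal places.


With lr=0.01: w_new = 2.3 - 0.01 * 2.4 = 2.276
With lr=0.1: w_new = 2.3 - 0.1 * 2.4 = 2.06
Absolute difference = |2.276 - 2.06|
= 0.2160

0.2160


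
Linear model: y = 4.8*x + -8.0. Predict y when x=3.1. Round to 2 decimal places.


y = 4.8 * 3.1 + (-8.0)
= 14.88 + (-8.0)
= 6.88

6.88


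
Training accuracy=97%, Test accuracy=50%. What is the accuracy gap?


Gap = train_accuracy - test_accuracy
= 97 - 50
= 47%
This large gap strongly indicates overfitting.

47


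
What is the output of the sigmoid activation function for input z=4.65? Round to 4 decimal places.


sigmoid(z) = 1 / (1 + exp(-z))
exp(-(4.65)) = exp(-4.65) = 0.0096
1 + 0.0096 = 1.0096
1 / 1.0096 = 0.9905

0.9905


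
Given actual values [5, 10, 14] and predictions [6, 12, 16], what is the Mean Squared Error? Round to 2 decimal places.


Differences: [-1, -2, -2]
Squared errors: [1, 4, 4]
Sum of squared errors = 9
MSE = 9 / 3 = 3.00

3.00


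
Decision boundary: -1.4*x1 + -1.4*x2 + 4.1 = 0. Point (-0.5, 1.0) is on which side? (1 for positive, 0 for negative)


Compute -1.4 * -0.5 + -1.4 * 1.0 + 4.1
= 0.7 + -1.4 + 4.1
= 3.4
Since 3.4 >= 0, the point is on the positive side.

1


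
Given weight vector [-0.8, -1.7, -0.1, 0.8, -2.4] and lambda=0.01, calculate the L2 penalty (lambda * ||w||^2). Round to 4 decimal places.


Squaring each weight:
(-0.8)^2 = 0.64
(-1.7)^2 = 2.89
(-0.1)^2 = 0.01
0.8^2 = 0.64
(-2.4)^2 = 5.76
Sum of squares = 9.94
Penalty = 0.01 * 9.94 = 0.0994

0.0994


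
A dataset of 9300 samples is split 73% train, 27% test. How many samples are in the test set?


Train samples = 9300 * 73% = 6789
Test samples = 9300 - 6789
= 2511

2511


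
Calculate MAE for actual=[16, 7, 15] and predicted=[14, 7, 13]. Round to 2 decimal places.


Absolute errors: [2, 0, 2]
Sum of absolute errors = 4
MAE = 4 / 3 = 1.33

1.33


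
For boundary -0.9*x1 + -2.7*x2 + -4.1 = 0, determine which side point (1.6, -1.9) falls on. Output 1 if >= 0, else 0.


Compute -0.9 * 1.6 + -2.7 * -1.9 + -4.1
= -1.44 + 5.13 + -4.1
= -0.41
Since -0.41 < 0, the point is on the negative side.

0


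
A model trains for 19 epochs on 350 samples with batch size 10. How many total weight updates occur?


Iterations per epoch = 350 / 10 = 35
Total updates = iterations_per_epoch * epochs
= 35 * 19
= 665

665


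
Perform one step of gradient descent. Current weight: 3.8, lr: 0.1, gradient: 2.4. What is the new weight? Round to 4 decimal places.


w_new = w_old - lr * gradient
= 3.8 - 0.1 * 2.4
= 3.8 - (0.24)
= 3.5600

3.5600


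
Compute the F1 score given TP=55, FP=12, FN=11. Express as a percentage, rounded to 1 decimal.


Precision = TP / (TP + FP) = 55 / 67 = 0.8209
Recall = TP / (TP + FN) = 55 / 66 = 0.8333
F1 = 2 * P * R / (P + R)
= 2 * 0.8209 * 0.8333 / (0.8209 + 0.8333)
= 1.3682 / 1.6542
= 0.8271
As percentage: 82.7%

82.7


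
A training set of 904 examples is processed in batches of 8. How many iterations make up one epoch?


Iterations per epoch = dataset_size / batch_size
= 904 / 8
= 113

113


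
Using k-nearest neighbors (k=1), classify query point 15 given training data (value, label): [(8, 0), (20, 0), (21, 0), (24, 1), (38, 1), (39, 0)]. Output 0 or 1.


Distances from query 15:
Point 20 (class 0): distance = 5
K=1 nearest neighbors: classes = [0]
Votes for class 1: 0 / 1
Majority vote => class 0

0


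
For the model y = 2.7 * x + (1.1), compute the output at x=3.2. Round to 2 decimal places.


y = 2.7 * 3.2 + (1.1)
= 8.64 + (1.1)
= 9.74

9.74


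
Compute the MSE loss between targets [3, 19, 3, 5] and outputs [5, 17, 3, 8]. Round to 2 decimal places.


Differences: [-2, 2, 0, -3]
Squared errors: [4, 4, 0, 9]
Sum of squared errors = 17
MSE = 17 / 4 = 4.25

4.25


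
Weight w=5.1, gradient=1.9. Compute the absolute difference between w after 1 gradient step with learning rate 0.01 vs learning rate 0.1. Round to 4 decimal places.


With lr=0.01: w_new = 5.1 - 0.01 * 1.9 = 5.081
With lr=0.1: w_new = 5.1 - 0.1 * 1.9 = 4.91
Absolute difference = |5.081 - 4.91|
= 0.1710

0.1710


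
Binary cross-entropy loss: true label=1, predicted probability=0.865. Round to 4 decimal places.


For y=1: Loss = -log(p)
= -log(0.865)
= -(-0.145)
= 0.1450

0.1450


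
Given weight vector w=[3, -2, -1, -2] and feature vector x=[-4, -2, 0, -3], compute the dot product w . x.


Element-wise products:
3 * -4 = -12
-2 * -2 = 4
-1 * 0 = 0
-2 * -3 = 6
Sum = -12 + 4 + 0 + 6
= -2

-2


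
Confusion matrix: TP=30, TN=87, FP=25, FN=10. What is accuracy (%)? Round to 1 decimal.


Accuracy = (TP + TN) / (TP + TN + FP + FN) * 100
= (30 + 87) / (30 + 87 + 25 + 10)
= 117 / 152
= 0.7697
= 77.0%

77.0


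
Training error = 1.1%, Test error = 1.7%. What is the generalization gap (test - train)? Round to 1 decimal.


Generalization gap = test_error - train_error
= 1.7 - 1.1
= 0.6%
A small gap suggests good generalization.

0.6


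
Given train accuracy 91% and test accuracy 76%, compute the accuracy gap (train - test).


Gap = train_accuracy - test_accuracy
= 91 - 76
= 15%
This gap suggests the model is overfitting.

15


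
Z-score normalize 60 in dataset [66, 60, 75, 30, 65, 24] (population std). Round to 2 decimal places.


Mean = (66 + 60 + 75 + 30 + 65 + 24) / 6 = 53.3333
Variance = sum((x_i - mean)^2) / n = 369.2222
Std = sqrt(369.2222) = 19.2152
Z = (x - mean) / std
= (60 - 53.3333) / 19.2152
= 6.6667 / 19.2152
= 0.35

0.35


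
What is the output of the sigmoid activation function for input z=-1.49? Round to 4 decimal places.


sigmoid(z) = 1 / (1 + exp(-z))
exp(-(-1.49)) = exp(1.49) = 4.4371
1 + 4.4371 = 5.4371
1 / 5.4371 = 0.1839

0.1839


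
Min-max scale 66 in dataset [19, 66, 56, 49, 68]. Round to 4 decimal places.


Min = 19, Max = 68
Range = 68 - 19 = 49
Scaled = (x - min) / (max - min)
= (66 - 19) / 49
= 47 / 49
= 0.9592

0.9592


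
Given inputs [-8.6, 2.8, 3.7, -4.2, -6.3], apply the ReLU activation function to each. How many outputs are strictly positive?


ReLU(x) = max(0, x) for each element:
ReLU(-8.6) = 0
ReLU(2.8) = 2.8
ReLU(3.7) = 3.7
ReLU(-4.2) = 0
ReLU(-6.3) = 0
Active neurons (>0): 2

2


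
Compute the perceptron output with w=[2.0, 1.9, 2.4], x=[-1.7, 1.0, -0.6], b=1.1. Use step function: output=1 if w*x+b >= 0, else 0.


z = w . x + b
= 2.0*-1.7 + 1.9*1.0 + 2.4*-0.6 + 1.1
= -3.4 + 1.9 + -1.44 + 1.1
= -2.94 + 1.1
= -1.84
Since z = -1.84 < 0, output = 0

0


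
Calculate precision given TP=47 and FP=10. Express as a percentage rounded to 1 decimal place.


Precision = TP / (TP + FP) * 100
= 47 / (47 + 10)
= 47 / 57
= 0.8246
= 82.5%

82.5


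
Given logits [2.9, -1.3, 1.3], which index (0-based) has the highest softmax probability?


Softmax is a monotonic transformation, so it preserves the argmax.
We need to find the index of the maximum logit.
Index 0: 2.9
Index 1: -1.3
Index 2: 1.3
Maximum logit = 2.9 at index 0

0


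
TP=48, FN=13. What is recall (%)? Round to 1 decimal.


Recall = TP / (TP + FN) * 100
= 48 / (48 + 13)
= 48 / 61
= 0.7869
= 78.7%

78.7


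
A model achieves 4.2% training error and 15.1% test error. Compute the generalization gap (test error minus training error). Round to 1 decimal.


Generalization gap = test_error - train_error
= 15.1 - 4.2
= 10.9%
A large gap suggests overfitting.

10.9


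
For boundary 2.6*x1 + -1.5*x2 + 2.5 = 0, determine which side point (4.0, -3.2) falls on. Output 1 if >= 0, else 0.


Compute 2.6 * 4.0 + -1.5 * -3.2 + 2.5
= 10.4 + 4.8 + 2.5
= 17.7
Since 17.7 >= 0, the point is on the positive side.

1


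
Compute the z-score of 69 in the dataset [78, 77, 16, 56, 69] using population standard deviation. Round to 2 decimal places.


Mean = (78 + 77 + 16 + 56 + 69) / 5 = 59.2
Variance = sum((x_i - mean)^2) / n = 528.56
Std = sqrt(528.56) = 22.9904
Z = (x - mean) / std
= (69 - 59.2) / 22.9904
= 9.8 / 22.9904
= 0.43

0.43


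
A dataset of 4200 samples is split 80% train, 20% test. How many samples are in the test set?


Train samples = 4200 * 80% = 3360
Test samples = 4200 - 3360
= 840

840


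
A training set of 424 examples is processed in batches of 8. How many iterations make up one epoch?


Iterations per epoch = dataset_size / batch_size
= 424 / 8
= 53

53


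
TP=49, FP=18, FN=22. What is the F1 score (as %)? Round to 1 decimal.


Precision = TP / (TP + FP) = 49 / 67 = 0.7313
Recall = TP / (TP + FN) = 49 / 71 = 0.6901
F1 = 2 * P * R / (P + R)
= 2 * 0.7313 * 0.6901 / (0.7313 + 0.6901)
= 1.0095 / 1.4215
= 0.7101
As percentage: 71.0%

71.0


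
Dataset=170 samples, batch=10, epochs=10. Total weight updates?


Iterations per epoch = 170 / 10 = 17
Total updates = iterations_per_epoch * epochs
= 17 * 10
= 170

170


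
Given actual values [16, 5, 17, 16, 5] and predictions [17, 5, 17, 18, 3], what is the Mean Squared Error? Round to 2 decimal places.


Differences: [-1, 0, 0, -2, 2]
Squared errors: [1, 0, 0, 4, 4]
Sum of squared errors = 9
MSE = 9 / 5 = 1.80

1.80


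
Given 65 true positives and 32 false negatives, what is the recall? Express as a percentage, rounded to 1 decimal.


Recall = TP / (TP + FN) * 100
= 65 / (65 + 32)
= 65 / 97
= 0.6701
= 67.0%

67.0


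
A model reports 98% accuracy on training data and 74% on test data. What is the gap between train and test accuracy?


Gap = train_accuracy - test_accuracy
= 98 - 74
= 24%
This large gap strongly indicates overfitting.

24


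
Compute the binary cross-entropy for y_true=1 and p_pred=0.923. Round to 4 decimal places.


For y=1: Loss = -log(p)
= -log(0.923)
= -(-0.0801)
= 0.0801

0.0801


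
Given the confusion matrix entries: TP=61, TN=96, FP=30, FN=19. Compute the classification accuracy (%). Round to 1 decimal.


Accuracy = (TP + TN) / (TP + TN + FP + FN) * 100
= (61 + 96) / (61 + 96 + 30 + 19)
= 157 / 206
= 0.7621
= 76.2%

76.2


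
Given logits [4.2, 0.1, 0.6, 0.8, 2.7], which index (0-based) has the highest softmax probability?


Softmax is a monotonic transformation, so it preserves the argmax.
We need to find the index of the maximum logit.
Index 0: 4.2
Index 1: 0.1
Index 2: 0.6
Index 3: 0.8
Index 4: 2.7
Maximum logit = 4.2 at index 0

0


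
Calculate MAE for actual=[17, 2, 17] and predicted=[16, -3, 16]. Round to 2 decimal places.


Absolute errors: [1, 5, 1]
Sum of absolute errors = 7
MAE = 7 / 3 = 2.33

2.33


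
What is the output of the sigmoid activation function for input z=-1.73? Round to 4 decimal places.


sigmoid(z) = 1 / (1 + exp(-z))
exp(-(-1.73)) = exp(1.73) = 5.6407
1 + 5.6407 = 6.6407
1 / 6.6407 = 0.1506

0.1506


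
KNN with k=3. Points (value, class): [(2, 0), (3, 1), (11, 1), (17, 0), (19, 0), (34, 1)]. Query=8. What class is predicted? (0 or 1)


Distances from query 8:
Point 11 (class 1): distance = 3
Point 3 (class 1): distance = 5
Point 2 (class 0): distance = 6
K=3 nearest neighbors: classes = [1, 1, 0]
Votes for class 1: 2 / 3
Majority vote => class 1

1


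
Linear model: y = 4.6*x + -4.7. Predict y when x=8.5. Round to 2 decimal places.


y = 4.6 * 8.5 + (-4.7)
= 39.1 + (-4.7)
= 34.40

34.40


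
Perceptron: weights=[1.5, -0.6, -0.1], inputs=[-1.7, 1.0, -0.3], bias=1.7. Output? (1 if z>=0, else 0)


z = w . x + b
= 1.5*-1.7 + -0.6*1.0 + -0.1*-0.3 + 1.7
= -2.55 + -0.6 + 0.03 + 1.7
= -3.12 + 1.7
= -1.42
Since z = -1.42 < 0, output = 0

0


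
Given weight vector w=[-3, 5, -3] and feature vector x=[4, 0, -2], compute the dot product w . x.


Element-wise products:
-3 * 4 = -12
5 * 0 = 0
-3 * -2 = 6
Sum = -12 + 0 + 6
= -6

-6


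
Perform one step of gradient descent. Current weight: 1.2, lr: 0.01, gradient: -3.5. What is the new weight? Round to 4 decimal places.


w_new = w_old - lr * gradient
= 1.2 - 0.01 * -3.5
= 1.2 - (-0.035)
= 1.2350

1.2350


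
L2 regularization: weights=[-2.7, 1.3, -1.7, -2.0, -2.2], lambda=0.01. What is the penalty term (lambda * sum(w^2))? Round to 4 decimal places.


Squaring each weight:
(-2.7)^2 = 7.29
1.3^2 = 1.69
(-1.7)^2 = 2.89
(-2.0)^2 = 4.0
(-2.2)^2 = 4.84
Sum of squares = 20.71
Penalty = 0.01 * 20.71 = 0.2071

0.2071


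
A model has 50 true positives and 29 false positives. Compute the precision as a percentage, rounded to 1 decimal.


Precision = TP / (TP + FP) * 100
= 50 / (50 + 29)
= 50 / 79
= 0.6329
= 63.3%

63.3


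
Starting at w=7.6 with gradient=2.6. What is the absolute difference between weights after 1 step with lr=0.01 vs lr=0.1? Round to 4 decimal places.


With lr=0.01: w_new = 7.6 - 0.01 * 2.6 = 7.574
With lr=0.1: w_new = 7.6 - 0.1 * 2.6 = 7.34
Absolute difference = |7.574 - 7.34|
= 0.2340

0.2340


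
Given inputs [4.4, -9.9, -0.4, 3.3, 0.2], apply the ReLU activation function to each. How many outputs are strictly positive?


ReLU(x) = max(0, x) for each element:
ReLU(4.4) = 4.4
ReLU(-9.9) = 0
ReLU(-0.4) = 0
ReLU(3.3) = 3.3
ReLU(0.2) = 0.2
Active neurons (>0): 3

3


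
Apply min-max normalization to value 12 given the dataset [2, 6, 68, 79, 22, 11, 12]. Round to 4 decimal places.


Min = 2, Max = 79
Range = 79 - 2 = 77
Scaled = (x - min) / (max - min)
= (12 - 2) / 77
= 10 / 77
= 0.1299

0.1299


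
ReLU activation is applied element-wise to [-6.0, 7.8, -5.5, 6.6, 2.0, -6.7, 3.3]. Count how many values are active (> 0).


ReLU(x) = max(0, x) for each element:
ReLU(-6.0) = 0
ReLU(7.8) = 7.8
ReLU(-5.5) = 0
ReLU(6.6) = 6.6
ReLU(2.0) = 2.0
ReLU(-6.7) = 0
ReLU(3.3) = 3.3
Active neurons (>0): 4

4


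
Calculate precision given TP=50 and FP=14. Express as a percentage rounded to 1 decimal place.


Precision = TP / (TP + FP) * 100
= 50 / (50 + 14)
= 50 / 64
= 0.7812
= 78.1%

78.1


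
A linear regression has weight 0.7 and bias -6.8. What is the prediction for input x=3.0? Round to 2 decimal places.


y = 0.7 * 3.0 + (-6.8)
= 2.1 + (-6.8)
= -4.70

-4.70


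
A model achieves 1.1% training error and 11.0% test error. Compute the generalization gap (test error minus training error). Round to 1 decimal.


Generalization gap = test_error - train_error
= 11.0 - 1.1
= 9.9%
A moderate gap.

9.9


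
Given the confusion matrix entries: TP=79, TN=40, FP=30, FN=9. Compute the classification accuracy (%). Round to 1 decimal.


Accuracy = (TP + TN) / (TP + TN + FP + FN) * 100
= (79 + 40) / (79 + 40 + 30 + 9)
= 119 / 158
= 0.7532
= 75.3%

75.3


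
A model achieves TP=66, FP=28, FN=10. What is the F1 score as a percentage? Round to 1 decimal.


Precision = TP / (TP + FP) = 66 / 94 = 0.7021
Recall = TP / (TP + FN) = 66 / 76 = 0.8684
F1 = 2 * P * R / (P + R)
= 2 * 0.7021 * 0.8684 / (0.7021 + 0.8684)
= 1.2195 / 1.5705
= 0.7765
As percentage: 77.6%

77.6


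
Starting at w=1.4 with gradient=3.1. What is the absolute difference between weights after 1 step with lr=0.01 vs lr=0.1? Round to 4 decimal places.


With lr=0.01: w_new = 1.4 - 0.01 * 3.1 = 1.369
With lr=0.1: w_new = 1.4 - 0.1 * 3.1 = 1.09
Absolute difference = |1.369 - 1.09|
= 0.2790

0.2790


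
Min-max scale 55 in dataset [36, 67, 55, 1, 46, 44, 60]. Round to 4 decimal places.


Min = 1, Max = 67
Range = 67 - 1 = 66
Scaled = (x - min) / (max - min)
= (55 - 1) / 66
= 54 / 66
= 0.8182

0.8182


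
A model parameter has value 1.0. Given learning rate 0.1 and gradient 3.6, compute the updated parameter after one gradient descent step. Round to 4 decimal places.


w_new = w_old - lr * gradient
= 1.0 - 0.1 * 3.6
= 1.0 - (0.36)
= 0.6400

0.6400


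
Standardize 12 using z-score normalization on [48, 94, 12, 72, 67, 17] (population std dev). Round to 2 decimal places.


Mean = (48 + 94 + 12 + 72 + 67 + 17) / 6 = 51.6667
Variance = sum((x_i - mean)^2) / n = 871.5556
Std = sqrt(871.5556) = 29.5221
Z = (x - mean) / std
= (12 - 51.6667) / 29.5221
= -39.6667 / 29.5221
= -1.34

-1.34


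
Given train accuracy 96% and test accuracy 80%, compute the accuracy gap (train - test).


Gap = train_accuracy - test_accuracy
= 96 - 80
= 16%
This gap suggests the model is overfitting.

16


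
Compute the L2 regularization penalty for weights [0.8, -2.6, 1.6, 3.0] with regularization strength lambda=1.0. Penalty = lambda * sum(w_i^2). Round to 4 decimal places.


Squaring each weight:
0.8^2 = 0.64
(-2.6)^2 = 6.76
1.6^2 = 2.56
3.0^2 = 9.0
Sum of squares = 18.96
Penalty = 1.0 * 18.96 = 18.9600

18.9600


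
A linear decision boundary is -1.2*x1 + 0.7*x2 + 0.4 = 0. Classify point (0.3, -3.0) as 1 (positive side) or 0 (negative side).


Compute -1.2 * 0.3 + 0.7 * -3.0 + 0.4
= -0.36 + -2.1 + 0.4
= -2.06
Since -2.06 < 0, the point is on the negative side.

0


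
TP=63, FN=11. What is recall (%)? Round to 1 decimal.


Recall = TP / (TP + FN) * 100
= 63 / (63 + 11)
= 63 / 74
= 0.8514
= 85.1%

85.1


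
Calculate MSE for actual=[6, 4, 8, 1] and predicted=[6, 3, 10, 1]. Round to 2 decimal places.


Differences: [0, 1, -2, 0]
Squared errors: [0, 1, 4, 0]
Sum of squared errors = 5
MSE = 5 / 4 = 1.25

1.25


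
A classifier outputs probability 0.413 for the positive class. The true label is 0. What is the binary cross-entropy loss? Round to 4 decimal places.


For y=0: Loss = -log(1-p)
= -log(1 - 0.413)
= -log(0.587)
= -(-0.5327)
= 0.5327

0.5327


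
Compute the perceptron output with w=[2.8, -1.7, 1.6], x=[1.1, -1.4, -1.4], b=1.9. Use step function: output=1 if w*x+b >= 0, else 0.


z = w . x + b
= 2.8*1.1 + -1.7*-1.4 + 1.6*-1.4 + 1.9
= 3.08 + 2.38 + -2.24 + 1.9
= 3.22 + 1.9
= 5.12
Since z = 5.12 >= 0, output = 1

1


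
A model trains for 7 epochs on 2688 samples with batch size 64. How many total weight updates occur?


Iterations per epoch = 2688 / 64 = 42
Total updates = iterations_per_epoch * epochs
= 42 * 7
= 294

294


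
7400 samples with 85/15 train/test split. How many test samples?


Train samples = 7400 * 85% = 6290
Test samples = 7400 - 6290
= 1110

1110


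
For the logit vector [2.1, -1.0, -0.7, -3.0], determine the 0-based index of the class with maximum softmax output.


Softmax is a monotonic transformation, so it preserves the argmax.
We need to find the index of the maximum logit.
Index 0: 2.1
Index 1: -1.0
Index 2: -0.7
Index 3: -3.0
Maximum logit = 2.1 at index 0

0


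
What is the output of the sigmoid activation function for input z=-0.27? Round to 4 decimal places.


sigmoid(z) = 1 / (1 + exp(-z))
exp(-(-0.27)) = exp(0.27) = 1.31
1 + 1.31 = 2.31
1 / 2.31 = 0.4329

0.4329


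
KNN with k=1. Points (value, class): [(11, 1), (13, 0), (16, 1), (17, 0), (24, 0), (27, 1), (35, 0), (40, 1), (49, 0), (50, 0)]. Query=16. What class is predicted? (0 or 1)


Distances from query 16:
Point 16 (class 1): distance = 0
K=1 nearest neighbors: classes = [1]
Votes for class 1: 1 / 1
Majority vote => class 1

1


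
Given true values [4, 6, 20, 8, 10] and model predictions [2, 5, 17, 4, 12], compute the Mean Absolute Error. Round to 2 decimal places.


Absolute errors: [2, 1, 3, 4, 2]
Sum of absolute errors = 12
MAE = 12 / 5 = 2.40

2.40


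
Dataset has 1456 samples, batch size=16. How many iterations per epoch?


Iterations per epoch = dataset_size / batch_size
= 1456 / 16
= 91

91


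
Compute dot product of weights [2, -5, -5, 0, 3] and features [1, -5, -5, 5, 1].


Element-wise products:
2 * 1 = 2
-5 * -5 = 25
-5 * -5 = 25
0 * 5 = 0
3 * 1 = 3
Sum = 2 + 25 + 25 + 0 + 3
= 55

55


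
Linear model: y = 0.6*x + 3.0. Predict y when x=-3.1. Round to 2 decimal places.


y = 0.6 * -3.1 + (3.0)
= -1.86 + (3.0)
= 1.14

1.14


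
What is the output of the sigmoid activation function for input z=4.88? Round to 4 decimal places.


sigmoid(z) = 1 / (1 + exp(-z))
exp(-(4.88)) = exp(-4.88) = 0.0076
1 + 0.0076 = 1.0076
1 / 1.0076 = 0.9925

0.9925


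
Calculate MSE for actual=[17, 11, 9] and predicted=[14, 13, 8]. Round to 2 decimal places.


Differences: [3, -2, 1]
Squared errors: [9, 4, 1]
Sum of squared errors = 14
MSE = 14 / 3 = 4.67

4.67


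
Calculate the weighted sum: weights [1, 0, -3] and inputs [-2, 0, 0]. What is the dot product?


Element-wise products:
1 * -2 = -2
0 * 0 = 0
-3 * 0 = 0
Sum = -2 + 0 + 0
= -2

-2


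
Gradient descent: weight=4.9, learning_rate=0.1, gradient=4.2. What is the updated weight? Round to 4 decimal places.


w_new = w_old - lr * gradient
= 4.9 - 0.1 * 4.2
= 4.9 - (0.42)
= 4.4800

4.4800


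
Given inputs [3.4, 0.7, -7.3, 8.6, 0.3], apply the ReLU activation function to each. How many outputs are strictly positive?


ReLU(x) = max(0, x) for each element:
ReLU(3.4) = 3.4
ReLU(0.7) = 0.7
ReLU(-7.3) = 0
ReLU(8.6) = 8.6
ReLU(0.3) = 0.3
Active neurons (>0): 4

4


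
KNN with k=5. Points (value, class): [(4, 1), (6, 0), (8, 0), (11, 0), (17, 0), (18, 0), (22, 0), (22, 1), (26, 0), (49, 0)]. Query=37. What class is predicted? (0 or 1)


Distances from query 37:
Point 26 (class 0): distance = 11
Point 49 (class 0): distance = 12
Point 22 (class 0): distance = 15
Point 22 (class 1): distance = 15
Point 18 (class 0): distance = 19
K=5 nearest neighbors: classes = [0, 0, 0, 1, 0]
Votes for class 1: 1 / 5
Majority vote => class 0

0


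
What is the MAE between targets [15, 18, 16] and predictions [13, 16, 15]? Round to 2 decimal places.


Absolute errors: [2, 2, 1]
Sum of absolute errors = 5
MAE = 5 / 3 = 1.67

1.67


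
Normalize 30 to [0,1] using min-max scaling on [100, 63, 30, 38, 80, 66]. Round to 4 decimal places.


Min = 30, Max = 100
Range = 100 - 30 = 70
Scaled = (x - min) / (max - min)
= (30 - 30) / 70
= 0 / 70
= 0.0000

0.0000


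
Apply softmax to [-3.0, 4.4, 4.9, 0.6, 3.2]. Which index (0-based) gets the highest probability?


Softmax is a monotonic transformation, so it preserves the argmax.
We need to find the index of the maximum logit.
Index 0: -3.0
Index 1: 4.4
Index 2: 4.9
Index 3: 0.6
Index 4: 3.2
Maximum logit = 4.9 at index 2

2


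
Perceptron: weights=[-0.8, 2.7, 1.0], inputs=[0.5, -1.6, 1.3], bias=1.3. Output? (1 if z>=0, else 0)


z = w . x + b
= -0.8*0.5 + 2.7*-1.6 + 1.0*1.3 + 1.3
= -0.4 + -4.32 + 1.3 + 1.3
= -3.42 + 1.3
= -2.12
Since z = -2.12 < 0, output = 0

0


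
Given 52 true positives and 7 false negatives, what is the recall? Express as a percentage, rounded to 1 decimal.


Recall = TP / (TP + FN) * 100
= 52 / (52 + 7)
= 52 / 59
= 0.8814
= 88.1%

88.1


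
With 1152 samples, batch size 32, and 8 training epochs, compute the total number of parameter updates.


Iterations per epoch = 1152 / 32 = 36
Total updates = iterations_per_epoch * epochs
= 36 * 8
= 288

288


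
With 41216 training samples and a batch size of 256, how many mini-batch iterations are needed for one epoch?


Iterations per epoch = dataset_size / batch_size
= 41216 / 256
= 161

161


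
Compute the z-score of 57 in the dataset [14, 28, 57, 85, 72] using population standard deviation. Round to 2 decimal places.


Mean = (14 + 28 + 57 + 85 + 72) / 5 = 51.2
Variance = sum((x_i - mean)^2) / n = 706.16
Std = sqrt(706.16) = 26.5737
Z = (x - mean) / std
= (57 - 51.2) / 26.5737
= 5.8 / 26.5737
= 0.22

0.22


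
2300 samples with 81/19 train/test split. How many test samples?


Train samples = 2300 * 81% = 1863
Test samples = 2300 - 1863
= 437

437


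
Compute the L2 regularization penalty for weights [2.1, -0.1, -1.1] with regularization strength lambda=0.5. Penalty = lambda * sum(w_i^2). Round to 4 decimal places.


Squaring each weight:
2.1^2 = 4.41
(-0.1)^2 = 0.01
(-1.1)^2 = 1.21
Sum of squares = 5.63
Penalty = 0.5 * 5.63 = 2.8150

2.8150


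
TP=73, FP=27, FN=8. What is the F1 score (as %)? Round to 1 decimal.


Precision = TP / (TP + FP) = 73 / 100 = 0.73
Recall = TP / (TP + FN) = 73 / 81 = 0.9012
F1 = 2 * P * R / (P + R)
= 2 * 0.73 * 0.9012 / (0.73 + 0.9012)
= 1.3158 / 1.6312
= 0.8066
As percentage: 80.7%

80.7


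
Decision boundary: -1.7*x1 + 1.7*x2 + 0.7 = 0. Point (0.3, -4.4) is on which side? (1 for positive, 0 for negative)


Compute -1.7 * 0.3 + 1.7 * -4.4 + 0.7
= -0.51 + -7.48 + 0.7
= -7.29
Since -7.29 < 0, the point is on the negative side.

0


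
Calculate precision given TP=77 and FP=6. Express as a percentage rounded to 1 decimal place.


Precision = TP / (TP + FP) * 100
= 77 / (77 + 6)
= 77 / 83
= 0.9277
= 92.8%

92.8


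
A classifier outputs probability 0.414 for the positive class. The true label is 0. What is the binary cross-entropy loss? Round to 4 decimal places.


For y=0: Loss = -log(1-p)
= -log(1 - 0.414)
= -log(0.586)
= -(-0.5344)
= 0.5344

0.5344


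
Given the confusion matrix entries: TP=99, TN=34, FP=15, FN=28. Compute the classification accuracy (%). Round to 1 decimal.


Accuracy = (TP + TN) / (TP + TN + FP + FN) * 100
= (99 + 34) / (99 + 34 + 15 + 28)
= 133 / 176
= 0.7557
= 75.6%

75.6


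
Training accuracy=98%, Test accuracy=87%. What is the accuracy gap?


Gap = train_accuracy - test_accuracy
= 98 - 87
= 11%
This gap suggests the model is overfitting.

11


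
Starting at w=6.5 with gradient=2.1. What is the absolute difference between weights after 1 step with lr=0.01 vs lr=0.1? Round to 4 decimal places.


With lr=0.01: w_new = 6.5 - 0.01 * 2.1 = 6.479
With lr=0.1: w_new = 6.5 - 0.1 * 2.1 = 6.29
Absolute difference = |6.479 - 6.29|
= 0.1890

0.1890


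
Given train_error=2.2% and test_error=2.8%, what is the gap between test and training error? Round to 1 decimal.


Generalization gap = test_error - train_error
= 2.8 - 2.2
= 0.6%
A small gap suggests good generalization.

0.6


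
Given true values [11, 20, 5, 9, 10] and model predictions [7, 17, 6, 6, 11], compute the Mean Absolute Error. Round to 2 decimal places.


Absolute errors: [4, 3, 1, 3, 1]
Sum of absolute errors = 12
MAE = 12 / 5 = 2.40

2.40


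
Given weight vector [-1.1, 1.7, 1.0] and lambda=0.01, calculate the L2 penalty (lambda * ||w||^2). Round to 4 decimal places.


Squaring each weight:
(-1.1)^2 = 1.21
1.7^2 = 2.89
1.0^2 = 1.0
Sum of squares = 5.1
Penalty = 0.01 * 5.1 = 0.0510

0.0510


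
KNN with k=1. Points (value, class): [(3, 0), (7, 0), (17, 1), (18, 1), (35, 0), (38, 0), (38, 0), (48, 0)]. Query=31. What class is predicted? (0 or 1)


Distances from query 31:
Point 35 (class 0): distance = 4
K=1 nearest neighbors: classes = [0]
Votes for class 1: 0 / 1
Majority vote => class 0

0


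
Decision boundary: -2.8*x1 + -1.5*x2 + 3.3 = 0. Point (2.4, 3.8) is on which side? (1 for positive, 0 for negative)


Compute -2.8 * 2.4 + -1.5 * 3.8 + 3.3
= -6.72 + -5.7 + 3.3
= -9.12
Since -9.12 < 0, the point is on the negative side.

0


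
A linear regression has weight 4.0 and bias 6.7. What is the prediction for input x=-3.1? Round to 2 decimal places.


y = 4.0 * -3.1 + (6.7)
= -12.4 + (6.7)
= -5.70

-5.70


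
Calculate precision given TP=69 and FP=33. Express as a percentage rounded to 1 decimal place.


Precision = TP / (TP + FP) * 100
= 69 / (69 + 33)
= 69 / 102
= 0.6765
= 67.6%

67.6


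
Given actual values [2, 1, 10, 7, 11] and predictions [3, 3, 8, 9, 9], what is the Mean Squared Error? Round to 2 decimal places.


Differences: [-1, -2, 2, -2, 2]
Squared errors: [1, 4, 4, 4, 4]
Sum of squared errors = 17
MSE = 17 / 5 = 3.40

3.40


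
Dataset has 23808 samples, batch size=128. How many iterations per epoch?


Iterations per epoch = dataset_size / batch_size
= 23808 / 128
= 186

186


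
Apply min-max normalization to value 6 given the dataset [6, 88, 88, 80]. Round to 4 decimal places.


Min = 6, Max = 88
Range = 88 - 6 = 82
Scaled = (x - min) / (max - min)
= (6 - 6) / 82
= 0 / 82
= 0.0000

0.0000


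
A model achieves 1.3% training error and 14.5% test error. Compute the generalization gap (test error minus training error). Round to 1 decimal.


Generalization gap = test_error - train_error
= 14.5 - 1.3
= 13.2%
A large gap suggests overfitting.

13.2


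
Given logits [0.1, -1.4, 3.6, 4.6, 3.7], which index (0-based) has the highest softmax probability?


Softmax is a monotonic transformation, so it preserves the argmax.
We need to find the index of the maximum logit.
Index 0: 0.1
Index 1: -1.4
Index 2: 3.6
Index 3: 4.6
Index 4: 3.7
Maximum logit = 4.6 at index 3

3


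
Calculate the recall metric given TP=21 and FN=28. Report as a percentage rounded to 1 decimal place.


Recall = TP / (TP + FN) * 100
= 21 / (21 + 28)
= 21 / 49
= 0.4286
= 42.9%

42.9


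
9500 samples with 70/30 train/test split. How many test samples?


Train samples = 9500 * 70% = 6650
Test samples = 9500 - 6650
= 2850

2850


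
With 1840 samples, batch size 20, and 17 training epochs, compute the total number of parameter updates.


Iterations per epoch = 1840 / 20 = 92
Total updates = iterations_per_epoch * epochs
= 92 * 17
= 1564

1564


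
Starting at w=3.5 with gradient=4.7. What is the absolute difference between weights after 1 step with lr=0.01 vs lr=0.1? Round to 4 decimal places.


With lr=0.01: w_new = 3.5 - 0.01 * 4.7 = 3.453
With lr=0.1: w_new = 3.5 - 0.1 * 4.7 = 3.03
Absolute difference = |3.453 - 3.03|
= 0.4230

0.4230


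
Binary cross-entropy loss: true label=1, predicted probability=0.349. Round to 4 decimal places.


For y=1: Loss = -log(p)
= -log(0.349)
= -(-1.0527)
= 1.0527

1.0527


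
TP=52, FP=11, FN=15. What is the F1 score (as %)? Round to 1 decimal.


Precision = TP / (TP + FP) = 52 / 63 = 0.8254
Recall = TP / (TP + FN) = 52 / 67 = 0.7761
F1 = 2 * P * R / (P + R)
= 2 * 0.8254 * 0.7761 / (0.8254 + 0.7761)
= 1.2812 / 1.6015
= 0.8
As percentage: 80.0%

80.0
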